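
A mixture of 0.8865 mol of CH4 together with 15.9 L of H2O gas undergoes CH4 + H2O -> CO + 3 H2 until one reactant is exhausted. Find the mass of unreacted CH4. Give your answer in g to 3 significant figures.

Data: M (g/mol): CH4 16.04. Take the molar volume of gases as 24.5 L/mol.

n(CH4) = 0.8865 mol
n(H2O) = 15.90 / 24.5 = 0.6490 mol
n/ν → CH4: 0.8865, H2O: 0.6490; H2O is limiting.
CH4 consumed = (1/1) × 0.6490 = 0.6490 mol
CH4 remaining = 0.8865 − 0.6490 = 0.2375 mol
mass = 0.2375 × 16.04 = 3.810 g

3.81 g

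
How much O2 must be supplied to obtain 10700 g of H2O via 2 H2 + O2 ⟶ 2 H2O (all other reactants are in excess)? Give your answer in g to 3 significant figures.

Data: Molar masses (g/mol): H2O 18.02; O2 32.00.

n(H2O) = 10700 / 18.02 = 593.8 mol
n(O2) = (1/2) × 593.8 = 296.9 mol
mass = 296.9 × 32.00 = 9501 g

9500 g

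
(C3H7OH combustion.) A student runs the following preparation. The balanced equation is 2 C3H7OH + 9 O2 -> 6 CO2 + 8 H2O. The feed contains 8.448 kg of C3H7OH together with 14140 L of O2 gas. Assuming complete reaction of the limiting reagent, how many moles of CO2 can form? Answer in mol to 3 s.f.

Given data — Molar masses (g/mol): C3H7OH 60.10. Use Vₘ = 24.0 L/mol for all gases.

n(C3H7OH) = 8.448×1000 / 60.10 = 140.6 mol
n(O2) = 14140 / 24.0 = 589.2 mol
n/ν → C3H7OH: 70.30, O2: 65.47; O2 is limiting.
n(CO2) = (6/9) × 589.2 = 392.8 mol

393 mol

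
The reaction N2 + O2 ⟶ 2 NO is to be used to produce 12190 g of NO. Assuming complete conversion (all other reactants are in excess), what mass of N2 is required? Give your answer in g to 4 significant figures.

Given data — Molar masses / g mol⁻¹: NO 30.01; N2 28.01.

n(NO) = 12190 / 30.01 = 406.2 mol
n(N2) = (1/2) × 406.2 = 203.1 mol
mass = 203.1 × 28.01 = 5689 g

5689 g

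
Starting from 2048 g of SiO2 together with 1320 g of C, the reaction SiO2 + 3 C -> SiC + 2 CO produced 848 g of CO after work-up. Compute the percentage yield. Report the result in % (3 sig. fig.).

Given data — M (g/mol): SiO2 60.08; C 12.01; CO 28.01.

n(SiO2) = 2048 / 60.08 = 34.09 mol
n(C) = 1320 / 12.01 = 109.9 mol
n/ν for SiO2 = 34.09/1 = 34.09
n/ν for C = 109.9/3 = 36.63
Smallest n/ν is SiO2 → limiting reagent.
theoretical n(CO) = (2/1) × 34.09 = 68.18 mol → 1910 g
% yield = 848 / 1910 × 100 = 44.40 %

44.4 %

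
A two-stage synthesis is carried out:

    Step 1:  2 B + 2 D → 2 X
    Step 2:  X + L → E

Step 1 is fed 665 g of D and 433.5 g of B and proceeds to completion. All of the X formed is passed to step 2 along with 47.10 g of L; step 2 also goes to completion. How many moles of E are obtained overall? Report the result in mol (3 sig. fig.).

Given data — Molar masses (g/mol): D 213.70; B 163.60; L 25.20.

Step 1:
n(D) = 665.0 / 213.70 = 3.112 mol
n(B) = 433.5 / 163.60 = 2.650 mol
n/ν for D = 3.112/2 = 1.556
n/ν for B = 2.650/2 = 1.325
Smallest n/ν is B → limiting reagent.
n(X) produced = (2/2) × 2.650 = 2.650 mol
Step 2:
n(X) available = 2.650 mol
n(L) = 47.10 / 25.20 = 1.869 mol
n/ν for X = 2.650/1 = 2.650
n/ν for L = 1.869/1 = 1.869
Smallest n/ν is L → limiting reagent.
n(E) = (1/1) × 1.869 = 1.869 mol

1.87 mol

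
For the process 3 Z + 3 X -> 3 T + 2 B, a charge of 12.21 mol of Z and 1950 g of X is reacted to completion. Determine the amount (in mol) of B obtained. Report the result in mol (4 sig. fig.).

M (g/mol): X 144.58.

8.140 mol

n(Z) = 12.21 mol
n(X) = 1950 / 144.58 = 13.49 mol
n/ν → Z: 4.070, X: 4.497; Z is limiting.
n(B) = (2/3) × 12.21 = 8.140 mol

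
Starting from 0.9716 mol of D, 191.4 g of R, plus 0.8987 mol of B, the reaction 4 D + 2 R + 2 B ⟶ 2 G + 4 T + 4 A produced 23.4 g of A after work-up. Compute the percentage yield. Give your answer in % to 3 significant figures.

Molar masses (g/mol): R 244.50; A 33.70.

n(D) = 0.9716 mol
n(R) = 191.4 / 244.50 = 0.7828 mol
n(B) = 0.8987 mol
n/ν → D: 0.2429, R: 0.3914, B: 0.4494; D is limiting.
theoretical n(A) = (4/4) × 0.9716 = 0.9716 mol → 32.74 g
% yield = 23.4 / 32.74 × 100 = 71.47 %

71.5 %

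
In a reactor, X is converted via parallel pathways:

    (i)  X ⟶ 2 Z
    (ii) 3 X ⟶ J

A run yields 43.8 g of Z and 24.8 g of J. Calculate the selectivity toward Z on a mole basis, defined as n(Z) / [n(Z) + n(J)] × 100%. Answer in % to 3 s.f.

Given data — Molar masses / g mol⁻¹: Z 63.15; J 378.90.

n(Z) = 43.8 / 63.15 = 0.6936 mol
n(J) = 24.8 / 378.90 = 0.06545 mol
selectivity = 0.6936/(0.6936+0.06545) × 100 = 91.38 %

91.4 %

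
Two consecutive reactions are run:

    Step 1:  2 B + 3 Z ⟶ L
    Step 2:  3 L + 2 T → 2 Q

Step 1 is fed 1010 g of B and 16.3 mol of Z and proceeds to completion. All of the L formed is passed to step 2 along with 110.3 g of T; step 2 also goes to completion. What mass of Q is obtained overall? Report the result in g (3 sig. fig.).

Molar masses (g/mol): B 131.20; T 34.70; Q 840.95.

Step 1:
n(B) = 1010 / 131.20 = 7.698 mol
n(Z) = 16.30 mol
n/ν → B: 3.849, Z: 5.433; B is limiting.
n(L) produced = (1/2) × 7.698 = 3.849 mol
Step 2:
n(L) available = 3.849 mol
n(T) = 110.3 / 34.70 = 3.179 mol
n/ν → L: 1.283, T: 1.590; L is limiting.
n(Q) = (2/3) × 3.849 = 2.566 mol
mass = 2.566 × 840.95 = 2158 g

2160 g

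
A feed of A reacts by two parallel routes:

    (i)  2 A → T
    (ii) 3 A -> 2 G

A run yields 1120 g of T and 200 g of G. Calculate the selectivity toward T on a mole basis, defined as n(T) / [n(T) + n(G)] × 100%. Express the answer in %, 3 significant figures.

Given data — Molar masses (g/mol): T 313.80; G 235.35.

n(T) = 1120 / 313.80 = 3.569 mol
n(G) = 200 / 235.35 = 0.8498 mol
selectivity = 3.569/(3.569+0.8498) × 100 = 80.77 %

80.8 %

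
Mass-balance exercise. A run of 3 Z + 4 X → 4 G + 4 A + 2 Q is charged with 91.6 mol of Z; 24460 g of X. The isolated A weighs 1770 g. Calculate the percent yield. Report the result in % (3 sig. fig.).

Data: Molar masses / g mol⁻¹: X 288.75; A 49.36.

n(Z) = 91.60 mol
n(X) = 24460 / 288.75 = 84.71 mol
n/ν for Z = 91.60/3 = 30.53
n/ν for X = 84.71/4 = 21.18
Smallest n/ν is X → limiting reagent.
theoretical n(A) = (4/4) × 84.71 = 84.71 mol → 4181 g
% yield = 1770 / 4181 × 100 = 42.33 %

42.3 %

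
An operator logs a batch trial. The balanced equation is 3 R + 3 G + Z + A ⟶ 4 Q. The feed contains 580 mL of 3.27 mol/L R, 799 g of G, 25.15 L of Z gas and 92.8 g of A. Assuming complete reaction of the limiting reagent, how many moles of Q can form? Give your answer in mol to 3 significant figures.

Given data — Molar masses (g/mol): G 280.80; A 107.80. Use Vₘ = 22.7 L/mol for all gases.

2.53 mol

n(R) = 3.27 × 580.0/1000 = 1.897 mol
n(G) = 799.0 / 280.80 = 2.845 mol
n(Z) = 25.15 / 22.7 = 1.108 mol
n(A) = 92.80 / 107.80 = 0.8609 mol
n/ν for R = 1.897/3 = 0.6323
n/ν for G = 2.845/3 = 0.9483
n/ν for Z = 1.108/1 = 1.108
n/ν for A = 0.8609/1 = 0.8609
Smallest n/ν is R → limiting reagent.
n(Q) = (4/3) × 1.897 = 2.529 mol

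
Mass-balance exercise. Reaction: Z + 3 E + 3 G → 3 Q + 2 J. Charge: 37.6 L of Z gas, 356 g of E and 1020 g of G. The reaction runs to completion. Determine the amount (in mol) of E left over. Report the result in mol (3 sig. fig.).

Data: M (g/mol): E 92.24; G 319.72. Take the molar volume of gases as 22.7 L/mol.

0.669 mol

n(Z) = 37.60 / 22.7 = 1.656 mol
n(E) = 356.0 / 92.24 = 3.859 mol
n(G) = 1020 / 319.72 = 3.190 mol
n/ν for Z = 1.656/1 = 1.656
n/ν for E = 3.859/3 = 1.286
n/ν for G = 3.190/3 = 1.063
Smallest n/ν is G → limiting reagent.
E consumed = (3/3) × 3.190 = 3.190 mol
E remaining = 3.859 − 3.190 = 0.6690 mol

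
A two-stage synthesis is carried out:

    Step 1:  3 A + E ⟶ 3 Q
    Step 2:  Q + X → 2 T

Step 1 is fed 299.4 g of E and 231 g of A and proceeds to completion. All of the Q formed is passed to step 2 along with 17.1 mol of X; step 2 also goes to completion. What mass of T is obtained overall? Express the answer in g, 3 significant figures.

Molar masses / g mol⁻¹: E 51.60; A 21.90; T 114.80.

2420 g

Step 1:
n(E) = 299.4 / 51.60 = 5.802 mol
n(A) = 231.0 / 21.90 = 10.55 mol
n/ν → E: 5.802, A: 3.517; A is limiting.
n(Q) produced = (3/3) × 10.55 = 10.55 mol
Step 2:
n(Q) available = 10.55 mol
n(X) = 17.10 mol
n/ν → Q: 10.55, X: 17.10; Q is limiting.
n(T) = (2/1) × 10.55 = 21.10 mol
mass = 21.10 × 114.80 = 2422 g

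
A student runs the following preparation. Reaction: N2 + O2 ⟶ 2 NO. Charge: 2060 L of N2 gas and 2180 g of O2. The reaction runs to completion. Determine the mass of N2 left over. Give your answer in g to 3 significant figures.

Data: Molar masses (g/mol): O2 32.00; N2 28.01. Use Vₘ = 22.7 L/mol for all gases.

n(N2) = 2060 / 22.7 = 90.75 mol
n(O2) = 2180 / 32.00 = 68.13 mol
n/ν for N2 = 90.75/1 = 90.75
n/ν for O2 = 68.13/1 = 68.13
Smallest n/ν is O2 → limiting reagent.
N2 consumed = (1/1) × 68.13 = 68.13 mol
N2 remaining = 90.75 − 68.13 = 22.62 mol
mass = 22.62 × 28.01 = 633.6 g

634 g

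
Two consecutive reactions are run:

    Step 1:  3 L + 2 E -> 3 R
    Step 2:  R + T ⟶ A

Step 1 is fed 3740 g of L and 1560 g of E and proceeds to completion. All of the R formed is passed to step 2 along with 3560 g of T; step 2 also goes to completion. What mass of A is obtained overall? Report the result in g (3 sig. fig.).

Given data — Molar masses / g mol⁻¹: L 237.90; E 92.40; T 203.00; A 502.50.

Step 1:
n(L) = 3740 / 237.90 = 15.72 mol
n(E) = 1560 / 92.40 = 16.88 mol
n/ν → L: 5.240, E: 8.440; L is limiting.
n(R) produced = (3/3) × 15.72 = 15.72 mol
Step 2:
n(R) available = 15.72 mol
n(T) = 3560 / 203.00 = 17.54 mol
n/ν → R: 15.72, T: 17.54; R is limiting.
n(A) = (1/1) × 15.72 = 15.72 mol
mass = 15.72 × 502.50 = 7899 g

7900 g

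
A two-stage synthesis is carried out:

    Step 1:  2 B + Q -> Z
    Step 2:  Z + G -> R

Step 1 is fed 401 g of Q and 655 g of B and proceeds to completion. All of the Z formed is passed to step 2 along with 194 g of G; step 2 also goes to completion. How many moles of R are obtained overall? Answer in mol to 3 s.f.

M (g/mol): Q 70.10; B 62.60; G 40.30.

Step 1:
n(Q) = 401.0 / 70.10 = 5.720 mol
n(B) = 655.0 / 62.60 = 10.46 mol
n/ν for Q = 5.720/1 = 5.720
n/ν for B = 10.46/2 = 5.230
Smallest n/ν is B → limiting reagent.
n(Z) produced = (1/2) × 10.46 = 5.230 mol
Step 2:
n(Z) available = 5.230 mol
n(G) = 194.0 / 40.30 = 4.814 mol
n/ν for Z = 5.230/1 = 5.230
n/ν for G = 4.814/1 = 4.814
Smallest n/ν is G → limiting reagent.
n(R) = (1/1) × 4.814 = 4.814 mol

4.81 mol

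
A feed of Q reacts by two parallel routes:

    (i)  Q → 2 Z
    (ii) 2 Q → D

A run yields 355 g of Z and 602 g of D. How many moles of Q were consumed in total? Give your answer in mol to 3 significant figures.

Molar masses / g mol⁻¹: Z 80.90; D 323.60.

5.91 mol

n(Z) = 355 / 80.90 = 4.388 mol
n(D) = 602 / 323.60 = 1.860 mol
n(Q) via (i) = (1/2)×4.388 = 2.194 mol
n(Q) via (ii) = (2/1)×1.860 = 3.720 mol
total n(Q) = 2.194 + 3.720 = 5.914 mol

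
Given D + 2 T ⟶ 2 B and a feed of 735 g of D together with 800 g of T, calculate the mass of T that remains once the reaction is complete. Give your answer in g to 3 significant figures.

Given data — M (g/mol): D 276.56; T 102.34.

n(D) = 735.0 / 276.56 = 2.658 mol
n(T) = 800.0 / 102.34 = 7.817 mol
n/ν for D = 2.658/1 = 2.658
n/ν for T = 7.817/2 = 3.909
Smallest n/ν is D → limiting reagent.
T consumed = (2/1) × 2.658 = 5.316 mol
T remaining = 7.817 − 5.316 = 2.501 mol
mass = 2.501 × 102.34 = 256.0 g

256 g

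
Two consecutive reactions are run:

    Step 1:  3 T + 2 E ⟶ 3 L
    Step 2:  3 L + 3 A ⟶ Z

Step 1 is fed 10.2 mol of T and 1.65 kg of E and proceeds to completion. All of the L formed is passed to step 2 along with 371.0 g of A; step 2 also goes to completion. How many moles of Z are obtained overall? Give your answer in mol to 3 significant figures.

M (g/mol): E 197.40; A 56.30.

2.20 mol

Step 1:
n(T) = 10.20 mol
n(E) = 1.650×1000 / 197.40 = 8.359 mol
n/ν for T = 10.20/3 = 3.400
n/ν for E = 8.359/2 = 4.180
Smallest n/ν is T → limiting reagent.
n(L) produced = (3/3) × 10.20 = 10.20 mol
Step 2:
n(L) available = 10.20 mol
n(A) = 371.0 / 56.30 = 6.590 mol
n/ν for L = 10.20/3 = 3.400
n/ν for A = 6.590/3 = 2.197
Smallest n/ν is A → limiting reagent.
n(Z) = (1/3) × 6.590 = 2.197 mol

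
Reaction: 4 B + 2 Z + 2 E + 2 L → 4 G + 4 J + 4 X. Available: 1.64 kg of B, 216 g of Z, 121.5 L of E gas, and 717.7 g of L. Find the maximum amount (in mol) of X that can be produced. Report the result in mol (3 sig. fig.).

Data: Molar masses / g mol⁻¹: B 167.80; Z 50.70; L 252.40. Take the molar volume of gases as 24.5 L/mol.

5.69 mol

n(B) = 1.640×1000 / 167.80 = 9.774 mol
n(Z) = 216.0 / 50.70 = 4.260 mol
n(E) = 121.5 / 24.5 = 4.959 mol
n(L) = 717.7 / 252.40 = 2.844 mol
n/ν for B = 9.774/4 = 2.444
n/ν for Z = 4.260/2 = 2.130
n/ν for E = 4.959/2 = 2.480
n/ν for L = 2.844/2 = 1.422
Smallest n/ν is L → limiting reagent.
n(X) = (4/2) × 2.844 = 5.688 mol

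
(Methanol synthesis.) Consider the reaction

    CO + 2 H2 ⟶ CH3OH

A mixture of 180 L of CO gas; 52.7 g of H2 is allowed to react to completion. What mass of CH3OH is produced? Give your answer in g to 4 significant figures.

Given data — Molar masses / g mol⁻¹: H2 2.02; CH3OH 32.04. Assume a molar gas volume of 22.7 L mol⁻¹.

n(CO) = 180.0 / 22.7 = 7.930 mol
n(H2) = 52.70 / 2.02 = 26.09 mol
n/ν → CO: 7.930, H2: 13.05; CO is limiting.
n(CH3OH) = (1/1) × 7.930 = 7.930 mol
mass = 7.930 × 32.04 = 254.1 g

254.1 g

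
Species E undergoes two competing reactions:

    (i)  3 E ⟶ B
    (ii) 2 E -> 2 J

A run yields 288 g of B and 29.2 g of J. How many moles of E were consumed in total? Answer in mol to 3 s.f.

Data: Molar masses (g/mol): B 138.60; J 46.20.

6.87 mol

n(B) = 288 / 138.60 = 2.078 mol
n(J) = 29.2 / 46.20 = 0.6320 mol
n(E) via (i) = (3/1)×2.078 = 6.234 mol
n(E) via (ii) = (2/2)×0.6320 = 0.6320 mol
total n(E) = 6.234 + 0.6320 = 6.866 mol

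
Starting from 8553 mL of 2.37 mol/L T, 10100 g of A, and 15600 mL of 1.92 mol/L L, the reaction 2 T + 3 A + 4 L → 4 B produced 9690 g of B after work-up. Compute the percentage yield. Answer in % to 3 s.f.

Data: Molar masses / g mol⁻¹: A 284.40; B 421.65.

n(T) = 2.37 × 8553/1000 = 20.27 mol
n(A) = 10100 / 284.40 = 35.51 mol
n(L) = 1.92 × 15600/1000 = 29.95 mol
n/ν for T = 20.27/2 = 10.14
n/ν for A = 35.51/3 = 11.84
n/ν for L = 29.95/4 = 7.488
Smallest n/ν is L → limiting reagent.
theoretical n(B) = (4/4) × 29.95 = 29.95 mol → 12630 g
% yield = 9690 / 12630 × 100 = 76.72 %

76.7 %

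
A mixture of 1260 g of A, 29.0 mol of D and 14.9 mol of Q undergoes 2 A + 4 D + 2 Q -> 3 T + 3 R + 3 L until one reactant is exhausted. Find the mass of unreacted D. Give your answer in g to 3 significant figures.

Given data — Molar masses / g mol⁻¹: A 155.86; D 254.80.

3270 g

n(A) = 1260 / 155.86 = 8.084 mol
n(D) = 29.00 mol
n(Q) = 14.90 mol
n/ν for A = 8.084/2 = 4.042
n/ν for D = 29.00/4 = 7.250
n/ν for Q = 14.90/2 = 7.450
Smallest n/ν is A → limiting reagent.
D consumed = (4/2) × 8.084 = 16.17 mol
D remaining = 29.00 − 16.17 = 12.83 mol
mass = 12.83 × 254.80 = 3269 g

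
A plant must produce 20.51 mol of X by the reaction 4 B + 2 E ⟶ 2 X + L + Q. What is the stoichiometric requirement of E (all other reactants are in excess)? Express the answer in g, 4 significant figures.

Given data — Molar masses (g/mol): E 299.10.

6135 g

n(X) = 20.51 mol
n(E) = (2/2) × 20.51 = 20.51 mol
mass = 20.51 × 299.10 = 6135 g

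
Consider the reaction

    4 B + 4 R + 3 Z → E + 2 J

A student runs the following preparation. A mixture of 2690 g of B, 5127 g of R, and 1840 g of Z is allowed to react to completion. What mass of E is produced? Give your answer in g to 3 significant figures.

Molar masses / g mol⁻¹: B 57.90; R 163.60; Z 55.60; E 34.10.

n(B) = 2690 / 57.90 = 46.46 mol
n(R) = 5127 / 163.60 = 31.34 mol
n(Z) = 1840 / 55.60 = 33.09 mol
n/ν for B = 46.46/4 = 11.62
n/ν for R = 31.34/4 = 7.835
n/ν for Z = 33.09/3 = 11.03
Smallest n/ν is R → limiting reagent.
n(E) = (1/4) × 31.34 = 7.835 mol
mass = 7.835 × 34.10 = 267.2 g

267 g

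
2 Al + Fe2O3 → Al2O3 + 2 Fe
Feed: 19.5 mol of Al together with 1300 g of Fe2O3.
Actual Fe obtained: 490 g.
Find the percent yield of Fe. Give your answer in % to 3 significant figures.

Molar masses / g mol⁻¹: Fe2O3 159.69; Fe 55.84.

n(Al) = 19.50 mol
n(Fe2O3) = 1300 / 159.69 = 8.141 mol
n/ν for Al = 19.50/2 = 9.750
n/ν for Fe2O3 = 8.141/1 = 8.141
Smallest n/ν is Fe2O3 → limiting reagent.
theoretical n(Fe) = (2/1) × 8.141 = 16.28 mol → 909.1 g
% yield = 490 / 909.1 × 100 = 53.90 %

53.9 %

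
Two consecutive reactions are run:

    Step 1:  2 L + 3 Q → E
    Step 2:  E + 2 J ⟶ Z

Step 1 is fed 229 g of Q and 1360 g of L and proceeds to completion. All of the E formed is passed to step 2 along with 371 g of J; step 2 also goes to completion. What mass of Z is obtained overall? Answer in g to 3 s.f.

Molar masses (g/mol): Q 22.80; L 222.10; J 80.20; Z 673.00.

1560 g

Step 1:
n(Q) = 229.0 / 22.80 = 10.04 mol
n(L) = 1360 / 222.10 = 6.123 mol
n/ν for Q = 10.04/3 = 3.347
n/ν for L = 6.123/2 = 3.062
Smallest n/ν is L → limiting reagent.
n(E) produced = (1/2) × 6.123 = 3.062 mol
Step 2:
n(E) available = 3.062 mol
n(J) = 371.0 / 80.20 = 4.626 mol
n/ν for E = 3.062/1 = 3.062
n/ν for J = 4.626/2 = 2.313
Smallest n/ν is J → limiting reagent.
n(Z) = (1/2) × 4.626 = 2.313 mol
mass = 2.313 × 673.00 = 1557 g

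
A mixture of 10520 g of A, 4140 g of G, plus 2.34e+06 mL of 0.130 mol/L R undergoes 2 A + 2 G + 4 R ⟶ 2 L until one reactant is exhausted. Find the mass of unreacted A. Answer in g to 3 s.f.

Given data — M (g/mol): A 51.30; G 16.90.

n(A) = 10520 / 51.30 = 205.1 mol
n(G) = 4140 / 16.90 = 245.0 mol
n(R) = 0.130 × 2.34e+06/1000 = 304.2 mol
n/ν → A: 102.6, G: 122.5, R: 76.05; R is limiting.
A consumed = (2/4) × 304.2 = 152.1 mol
A remaining = 205.1 − 152.1 = 53.00 mol
mass = 53.00 × 51.30 = 2719 g

2720 g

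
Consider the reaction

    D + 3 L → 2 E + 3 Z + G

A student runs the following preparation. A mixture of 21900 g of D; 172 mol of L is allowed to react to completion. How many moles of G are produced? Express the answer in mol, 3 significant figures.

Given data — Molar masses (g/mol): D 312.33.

57.3 mol

n(D) = 21900 / 312.33 = 70.12 mol
n(L) = 172.0 mol
n/ν for D = 70.12/1 = 70.12
n/ν for L = 172.0/3 = 57.33
Smallest n/ν is L → limiting reagent.
n(G) = (1/3) × 172.0 = 57.33 mol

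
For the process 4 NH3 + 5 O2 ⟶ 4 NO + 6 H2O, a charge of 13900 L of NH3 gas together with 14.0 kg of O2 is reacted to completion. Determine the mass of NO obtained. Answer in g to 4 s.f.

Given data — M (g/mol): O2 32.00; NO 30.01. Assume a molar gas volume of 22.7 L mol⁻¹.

10500 g

n(NH3) = 13900 / 22.7 = 612.3 mol
n(O2) = 14.00×1000 / 32.00 = 437.5 mol
n/ν → NH3: 153.1, O2: 87.50; O2 is limiting.
n(NO) = (4/5) × 437.5 = 350.0 mol
mass = 350.0 × 30.01 = 10500 g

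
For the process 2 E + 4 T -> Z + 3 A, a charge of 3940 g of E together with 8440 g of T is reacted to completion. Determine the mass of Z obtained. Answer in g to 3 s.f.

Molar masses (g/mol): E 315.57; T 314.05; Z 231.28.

n(E) = 3940 / 315.57 = 12.49 mol
n(T) = 8440 / 314.05 = 26.87 mol
n/ν → E: 6.245, T: 6.718; E is limiting.
n(Z) = (1/2) × 12.49 = 6.245 mol
mass = 6.245 × 231.28 = 1444 g

1440 g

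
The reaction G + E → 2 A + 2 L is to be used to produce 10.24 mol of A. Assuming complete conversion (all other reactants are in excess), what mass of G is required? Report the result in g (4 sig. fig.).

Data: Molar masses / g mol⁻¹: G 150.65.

771.3 g

n(A) = 10.24 mol
n(G) = (1/2) × 10.24 = 5.120 mol
mass = 5.120 × 150.65 = 771.3 g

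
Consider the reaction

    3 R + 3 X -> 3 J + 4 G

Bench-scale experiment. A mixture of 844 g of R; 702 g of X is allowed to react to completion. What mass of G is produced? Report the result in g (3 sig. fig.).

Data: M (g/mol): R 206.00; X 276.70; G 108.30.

n(R) = 844.0 / 206.00 = 4.097 mol
n(X) = 702.0 / 276.70 = 2.537 mol
n/ν for R = 4.097/3 = 1.366
n/ν for X = 2.537/3 = 0.8457
Smallest n/ν is X → limiting reagent.
n(G) = (4/3) × 2.537 = 3.383 mol
mass = 3.383 × 108.30 = 366.4 g

366 g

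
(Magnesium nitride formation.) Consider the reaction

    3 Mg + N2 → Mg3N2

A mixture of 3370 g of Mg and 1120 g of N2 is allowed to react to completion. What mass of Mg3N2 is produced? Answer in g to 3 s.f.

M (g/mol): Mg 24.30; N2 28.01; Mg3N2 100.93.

4040 g

n(Mg) = 3370 / 24.30 = 138.7 mol
n(N2) = 1120 / 28.01 = 39.99 mol
n/ν for Mg = 138.7/3 = 46.23
n/ν for N2 = 39.99/1 = 39.99
Smallest n/ν is N2 → limiting reagent.
n(Mg3N2) = (1/1) × 39.99 = 39.99 mol
mass = 39.99 × 100.93 = 4036 g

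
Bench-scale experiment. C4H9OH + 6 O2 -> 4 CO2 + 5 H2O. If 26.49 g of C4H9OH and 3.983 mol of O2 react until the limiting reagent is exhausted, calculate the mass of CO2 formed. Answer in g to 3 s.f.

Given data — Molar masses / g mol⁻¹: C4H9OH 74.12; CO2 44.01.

62.9 g

n(C4H9OH) = 26.49 / 74.12 = 0.3574 mol
n(O2) = 3.983 mol
n/ν for C4H9OH = 0.3574/1 = 0.3574
n/ν for O2 = 3.983/6 = 0.6638
Smallest n/ν is C4H9OH → limiting reagent.
n(CO2) = (4/1) × 0.3574 = 1.430 mol
mass = 1.430 × 44.01 = 62.93 g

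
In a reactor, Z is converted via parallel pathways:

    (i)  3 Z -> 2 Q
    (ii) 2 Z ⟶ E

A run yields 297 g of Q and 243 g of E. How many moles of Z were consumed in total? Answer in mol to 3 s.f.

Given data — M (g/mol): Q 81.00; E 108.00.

n(Q) = 297 / 81.00 = 3.667 mol
n(E) = 243 / 108.00 = 2.250 mol
n(Z) via (i) = (3/2)×3.667 = 5.501 mol
n(Z) via (ii) = (2/1)×2.250 = 4.500 mol
total n(Z) = 5.501 + 4.500 = 10.00 mol

10.0 mol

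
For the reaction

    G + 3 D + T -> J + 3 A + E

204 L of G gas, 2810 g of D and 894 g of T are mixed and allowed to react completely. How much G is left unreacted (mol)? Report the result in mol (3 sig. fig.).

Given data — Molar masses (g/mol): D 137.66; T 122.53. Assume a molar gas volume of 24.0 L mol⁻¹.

1.70 mol

n(G) = 204.0 / 24.0 = 8.500 mol
n(D) = 2810 / 137.66 = 20.41 mol
n(T) = 894.0 / 122.53 = 7.296 mol
n/ν for G = 8.500/1 = 8.500
n/ν for D = 20.41/3 = 6.803
n/ν for T = 7.296/1 = 7.296
Smallest n/ν is D → limiting reagent.
G consumed = (1/3) × 20.41 = 6.803 mol
G remaining = 8.500 − 6.803 = 1.697 mol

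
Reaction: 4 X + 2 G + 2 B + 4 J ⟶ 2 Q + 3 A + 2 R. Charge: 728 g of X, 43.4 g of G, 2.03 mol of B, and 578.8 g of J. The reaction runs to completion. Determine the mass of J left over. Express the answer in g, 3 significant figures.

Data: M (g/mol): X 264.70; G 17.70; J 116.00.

n(X) = 728.0 / 264.70 = 2.750 mol
n(G) = 43.40 / 17.70 = 2.452 mol
n(B) = 2.030 mol
n(J) = 578.8 / 116.00 = 4.990 mol
n/ν → X: 0.6875, G: 1.226, B: 1.015, J: 1.248; X is limiting.
J consumed = (4/4) × 2.750 = 2.750 mol
J remaining = 4.990 − 2.750 = 2.240 mol
mass = 2.240 × 116.00 = 259.8 g

260 g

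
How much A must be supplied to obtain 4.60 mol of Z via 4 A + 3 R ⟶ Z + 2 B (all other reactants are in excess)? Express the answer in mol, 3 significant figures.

18.4 mol

n(Z) = 4.600 mol
n(A) = (4/1) × 4.600 = 18.40 mol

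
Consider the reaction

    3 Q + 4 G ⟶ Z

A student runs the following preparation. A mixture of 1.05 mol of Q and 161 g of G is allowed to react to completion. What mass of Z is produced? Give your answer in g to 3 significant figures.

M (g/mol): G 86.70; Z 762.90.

267 g

n(Q) = 1.050 mol
n(G) = 161.0 / 86.70 = 1.857 mol
n/ν for Q = 1.050/3 = 0.3500
n/ν for G = 1.857/4 = 0.4643
Smallest n/ν is Q → limiting reagent.
n(Z) = (1/3) × 1.050 = 0.3500 mol
mass = 0.3500 × 762.90 = 267.0 g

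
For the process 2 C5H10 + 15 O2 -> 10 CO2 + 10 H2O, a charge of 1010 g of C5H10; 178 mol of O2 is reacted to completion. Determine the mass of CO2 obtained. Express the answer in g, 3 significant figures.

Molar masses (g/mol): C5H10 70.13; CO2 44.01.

3170 g

n(C5H10) = 1010 / 70.13 = 14.40 mol
n(O2) = 178.0 mol
n/ν for C5H10 = 14.40/2 = 7.200
n/ν for O2 = 178.0/15 = 11.87
Smallest n/ν is C5H10 → limiting reagent.
n(CO2) = (10/2) × 14.40 = 72.00 mol
mass = 72.00 × 44.01 = 3169 g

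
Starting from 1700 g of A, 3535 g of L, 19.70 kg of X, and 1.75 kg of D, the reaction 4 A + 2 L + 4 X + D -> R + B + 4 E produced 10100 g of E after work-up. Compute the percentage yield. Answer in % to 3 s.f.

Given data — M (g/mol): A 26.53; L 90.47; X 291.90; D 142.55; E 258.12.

n(A) = 1700 / 26.53 = 64.08 mol
n(L) = 3535 / 90.47 = 39.07 mol
n(X) = 19.70×1000 / 291.90 = 67.49 mol
n(D) = 1.750×1000 / 142.55 = 12.28 mol
n/ν for A = 64.08/4 = 16.02
n/ν for L = 39.07/2 = 19.54
n/ν for X = 67.49/4 = 16.87
n/ν for D = 12.28/1 = 12.28
Smallest n/ν is D → limiting reagent.
theoretical n(E) = (4/1) × 12.28 = 49.12 mol → 12680 g
% yield = 10100 / 12680 × 100 = 79.65 %

79.7 %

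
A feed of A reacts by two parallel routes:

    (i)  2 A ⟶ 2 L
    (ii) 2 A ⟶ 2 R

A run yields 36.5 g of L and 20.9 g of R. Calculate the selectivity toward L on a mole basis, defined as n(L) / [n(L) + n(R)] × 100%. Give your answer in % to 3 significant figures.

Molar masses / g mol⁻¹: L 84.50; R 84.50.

n(L) = 36.5 / 84.50 = 0.4320 mol
n(R) = 20.9 / 84.50 = 0.2473 mol
selectivity = 0.4320/(0.4320+0.2473) × 100 = 63.59 %

63.6 %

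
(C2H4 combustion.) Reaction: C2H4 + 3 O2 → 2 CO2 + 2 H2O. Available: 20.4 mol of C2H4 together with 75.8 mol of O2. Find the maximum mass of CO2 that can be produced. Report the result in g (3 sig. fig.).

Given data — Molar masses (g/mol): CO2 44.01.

1800 g

n(C2H4) = 20.40 mol
n(O2) = 75.80 mol
n/ν for C2H4 = 20.40/1 = 20.40
n/ν for O2 = 75.80/3 = 25.27
Smallest n/ν is C2H4 → limiting reagent.
n(CO2) = (2/1) × 20.40 = 40.80 mol
mass = 40.80 × 44.01 = 1796 g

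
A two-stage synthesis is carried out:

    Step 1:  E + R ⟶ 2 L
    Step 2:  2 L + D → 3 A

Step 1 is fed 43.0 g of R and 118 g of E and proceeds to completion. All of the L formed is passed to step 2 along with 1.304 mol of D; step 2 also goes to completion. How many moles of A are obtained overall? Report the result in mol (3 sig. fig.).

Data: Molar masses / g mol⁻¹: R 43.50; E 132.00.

Step 1:
n(R) = 43.00 / 43.50 = 0.9885 mol
n(E) = 118.0 / 132.00 = 0.8939 mol
n/ν → R: 0.9885, E: 0.8939; E is limiting.
n(L) produced = (2/1) × 0.8939 = 1.788 mol
Step 2:
n(L) available = 1.788 mol
n(D) = 1.304 mol
n/ν → L: 0.8940, D: 1.304; L is limiting.
n(A) = (3/2) × 1.788 = 2.682 mol

2.68 mol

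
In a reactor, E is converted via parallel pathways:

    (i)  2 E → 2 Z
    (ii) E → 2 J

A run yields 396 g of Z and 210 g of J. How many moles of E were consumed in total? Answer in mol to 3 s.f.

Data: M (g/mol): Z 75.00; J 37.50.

n(Z) = 396 / 75.00 = 5.280 mol
n(J) = 210 / 37.50 = 5.600 mol
n(E) via (i) = (2/2)×5.280 = 5.280 mol
n(E) via (ii) = (1/2)×5.600 = 2.800 mol
total n(E) = 5.280 + 2.800 = 8.080 mol

8.08 mol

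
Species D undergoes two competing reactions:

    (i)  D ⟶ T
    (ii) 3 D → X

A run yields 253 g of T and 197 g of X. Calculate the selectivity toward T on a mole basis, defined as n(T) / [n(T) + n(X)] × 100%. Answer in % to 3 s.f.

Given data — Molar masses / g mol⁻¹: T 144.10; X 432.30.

n(T) = 253 / 144.10 = 1.756 mol
n(X) = 197 / 432.30 = 0.4557 mol
selectivity = 1.756/(1.756+0.4557) × 100 = 79.40 %

79.4 %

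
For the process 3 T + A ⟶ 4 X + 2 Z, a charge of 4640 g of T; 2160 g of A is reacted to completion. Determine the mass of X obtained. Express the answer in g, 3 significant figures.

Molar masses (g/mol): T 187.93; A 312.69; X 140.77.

3890 g

n(T) = 4640 / 187.93 = 24.69 mol
n(A) = 2160 / 312.69 = 6.908 mol
n/ν for T = 24.69/3 = 8.230
n/ν for A = 6.908/1 = 6.908
Smallest n/ν is A → limiting reagent.
n(X) = (4/1) × 6.908 = 27.63 mol
mass = 27.63 × 140.77 = 3889 g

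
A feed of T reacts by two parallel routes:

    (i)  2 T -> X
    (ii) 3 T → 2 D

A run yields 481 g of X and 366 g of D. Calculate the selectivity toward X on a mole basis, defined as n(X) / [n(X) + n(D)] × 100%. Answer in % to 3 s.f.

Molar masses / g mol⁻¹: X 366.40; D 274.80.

49.6 %

n(X) = 481 / 366.40 = 1.313 mol
n(D) = 366 / 274.80 = 1.332 mol
selectivity = 1.313/(1.313+1.332) × 100 = 49.64 %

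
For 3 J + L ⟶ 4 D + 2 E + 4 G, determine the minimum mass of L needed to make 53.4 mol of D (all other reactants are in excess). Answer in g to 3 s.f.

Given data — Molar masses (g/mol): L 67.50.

n(D) = 53.40 mol
n(L) = (1/4) × 53.40 = 13.35 mol
mass = 13.35 × 67.50 = 901.1 g

901 g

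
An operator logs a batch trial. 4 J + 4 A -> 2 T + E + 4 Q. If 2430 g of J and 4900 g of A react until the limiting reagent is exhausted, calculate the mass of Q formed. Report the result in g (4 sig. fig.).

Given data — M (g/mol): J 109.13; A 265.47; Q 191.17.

3529 g

n(J) = 2430 / 109.13 = 22.27 mol
n(A) = 4900 / 265.47 = 18.46 mol
n/ν for J = 22.27/4 = 5.568
n/ν for A = 18.46/4 = 4.615
Smallest n/ν is A → limiting reagent.
n(Q) = (4/4) × 18.46 = 18.46 mol
mass = 18.46 × 191.17 = 3529 g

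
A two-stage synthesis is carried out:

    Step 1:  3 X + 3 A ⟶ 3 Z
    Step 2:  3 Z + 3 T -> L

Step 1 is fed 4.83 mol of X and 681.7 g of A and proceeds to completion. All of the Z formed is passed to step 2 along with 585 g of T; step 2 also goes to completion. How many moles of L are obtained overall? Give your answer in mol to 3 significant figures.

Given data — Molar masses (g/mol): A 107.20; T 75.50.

Step 1:
n(X) = 4.830 mol
n(A) = 681.7 / 107.20 = 6.359 mol
n/ν → X: 1.610, A: 2.120; X is limiting.
n(Z) produced = (3/3) × 4.830 = 4.830 mol
Step 2:
n(Z) available = 4.830 mol
n(T) = 585.0 / 75.50 = 7.748 mol
n/ν → Z: 1.610, T: 2.583; Z is limiting.
n(L) = (1/3) × 4.830 = 1.610 mol

1.61 mol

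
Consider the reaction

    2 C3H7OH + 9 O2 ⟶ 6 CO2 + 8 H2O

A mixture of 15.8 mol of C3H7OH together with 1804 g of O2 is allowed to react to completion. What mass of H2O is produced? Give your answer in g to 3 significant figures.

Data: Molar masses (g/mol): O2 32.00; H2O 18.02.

n(C3H7OH) = 15.80 mol
n(O2) = 1804 / 32.00 = 56.38 mol
n/ν → C3H7OH: 7.900, O2: 6.264; O2 is limiting.
n(H2O) = (8/9) × 56.38 = 50.12 mol
mass = 50.12 × 18.02 = 903.2 g

903 g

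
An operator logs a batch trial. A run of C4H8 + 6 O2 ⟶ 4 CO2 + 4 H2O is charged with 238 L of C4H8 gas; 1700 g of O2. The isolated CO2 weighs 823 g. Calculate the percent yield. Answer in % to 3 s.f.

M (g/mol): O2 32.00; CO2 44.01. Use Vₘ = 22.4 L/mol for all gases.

n(C4H8) = 238.0 / 22.4 = 10.63 mol
n(O2) = 1700 / 32.00 = 53.13 mol
n/ν for C4H8 = 10.63/1 = 10.63
n/ν for O2 = 53.13/6 = 8.855
Smallest n/ν is O2 → limiting reagent.
theoretical n(CO2) = (4/6) × 53.13 = 35.42 mol → 1559 g
% yield = 823 / 1559 × 100 = 52.79 %

52.8 %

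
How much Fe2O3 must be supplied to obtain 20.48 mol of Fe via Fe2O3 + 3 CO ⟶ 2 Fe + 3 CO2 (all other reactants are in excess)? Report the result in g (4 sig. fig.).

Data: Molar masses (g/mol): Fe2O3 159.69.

1635 g

n(Fe) = 20.48 mol
n(Fe2O3) = (1/2) × 20.48 = 10.24 mol
mass = 10.24 × 159.69 = 1635 g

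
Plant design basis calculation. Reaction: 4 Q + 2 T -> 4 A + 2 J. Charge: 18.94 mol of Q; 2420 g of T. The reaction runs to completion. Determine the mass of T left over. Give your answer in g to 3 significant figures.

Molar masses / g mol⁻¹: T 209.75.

n(Q) = 18.94 mol
n(T) = 2420 / 209.75 = 11.54 mol
n/ν for Q = 18.94/4 = 4.735
n/ν for T = 11.54/2 = 5.770
Smallest n/ν is Q → limiting reagent.
T consumed = (2/4) × 18.94 = 9.470 mol
T remaining = 11.54 − 9.470 = 2.070 mol
mass = 2.070 × 209.75 = 434.2 g

434 g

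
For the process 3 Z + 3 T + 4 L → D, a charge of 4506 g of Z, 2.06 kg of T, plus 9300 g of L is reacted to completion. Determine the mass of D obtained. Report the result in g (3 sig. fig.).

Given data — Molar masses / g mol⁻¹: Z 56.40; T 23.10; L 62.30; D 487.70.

n(Z) = 4506 / 56.40 = 79.89 mol
n(T) = 2.060×1000 / 23.10 = 89.18 mol
n(L) = 9300 / 62.30 = 149.3 mol
n/ν for Z = 79.89/3 = 26.63
n/ν for T = 89.18/3 = 29.73
n/ν for L = 149.3/4 = 37.33
Smallest n/ν is Z → limiting reagent.
n(D) = (1/3) × 79.89 = 26.63 mol
mass = 26.63 × 487.70 = 12990 g

13000 g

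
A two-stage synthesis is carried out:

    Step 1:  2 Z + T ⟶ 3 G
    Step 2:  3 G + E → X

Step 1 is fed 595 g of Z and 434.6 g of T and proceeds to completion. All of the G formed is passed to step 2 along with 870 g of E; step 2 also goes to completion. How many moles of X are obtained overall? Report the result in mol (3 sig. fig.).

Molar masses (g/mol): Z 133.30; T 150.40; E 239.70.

2.23 mol

Step 1:
n(Z) = 595.0 / 133.30 = 4.464 mol
n(T) = 434.6 / 150.40 = 2.890 mol
n/ν for Z = 4.464/2 = 2.232
n/ν for T = 2.890/1 = 2.890
Smallest n/ν is Z → limiting reagent.
n(G) produced = (3/2) × 4.464 = 6.696 mol
Step 2:
n(G) available = 6.696 mol
n(E) = 870.0 / 239.70 = 3.630 mol
n/ν for G = 6.696/3 = 2.232
n/ν for E = 3.630/1 = 3.630
Smallest n/ν is G → limiting reagent.
n(X) = (1/3) × 6.696 = 2.232 mol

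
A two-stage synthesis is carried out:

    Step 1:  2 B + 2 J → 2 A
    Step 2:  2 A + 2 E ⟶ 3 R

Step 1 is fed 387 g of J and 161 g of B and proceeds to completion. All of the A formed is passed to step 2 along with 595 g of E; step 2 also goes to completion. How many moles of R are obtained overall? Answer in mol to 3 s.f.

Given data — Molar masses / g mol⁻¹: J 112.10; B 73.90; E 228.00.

3.27 mol

Step 1:
n(J) = 387.0 / 112.10 = 3.452 mol
n(B) = 161.0 / 73.90 = 2.179 mol
n/ν for J = 3.452/2 = 1.726
n/ν for B = 2.179/2 = 1.090
Smallest n/ν is B → limiting reagent.
n(A) produced = (2/2) × 2.179 = 2.179 mol
Step 2:
n(A) available = 2.179 mol
n(E) = 595.0 / 228.00 = 2.610 mol
n/ν for A = 2.179/2 = 1.090
n/ν for E = 2.610/2 = 1.305
Smallest n/ν is A → limiting reagent.
n(R) = (3/2) × 2.179 = 3.269 mol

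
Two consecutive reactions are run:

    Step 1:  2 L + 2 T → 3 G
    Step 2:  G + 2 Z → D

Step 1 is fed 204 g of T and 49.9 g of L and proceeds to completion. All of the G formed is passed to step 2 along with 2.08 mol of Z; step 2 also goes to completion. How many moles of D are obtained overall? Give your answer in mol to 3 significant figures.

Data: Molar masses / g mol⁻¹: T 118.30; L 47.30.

1.04 mol

Step 1:
n(T) = 204.0 / 118.30 = 1.724 mol
n(L) = 49.90 / 47.30 = 1.055 mol
n/ν for T = 1.724/2 = 0.8620
n/ν for L = 1.055/2 = 0.5275
Smallest n/ν is L → limiting reagent.
n(G) produced = (3/2) × 1.055 = 1.583 mol
Step 2:
n(G) available = 1.583 mol
n(Z) = 2.080 mol
n/ν for G = 1.583/1 = 1.583
n/ν for Z = 2.080/2 = 1.040
Smallest n/ν is Z → limiting reagent.
n(D) = (1/2) × 2.080 = 1.040 mol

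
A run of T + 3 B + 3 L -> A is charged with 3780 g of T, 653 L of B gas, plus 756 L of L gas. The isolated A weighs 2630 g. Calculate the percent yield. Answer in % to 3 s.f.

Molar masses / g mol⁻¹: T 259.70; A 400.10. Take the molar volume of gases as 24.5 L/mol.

n(T) = 3780 / 259.70 = 14.56 mol
n(B) = 653.0 / 24.5 = 26.65 mol
n(L) = 756.0 / 24.5 = 30.86 mol
n/ν for T = 14.56/1 = 14.56
n/ν for B = 26.65/3 = 8.883
n/ν for L = 30.86/3 = 10.29
Smallest n/ν is B → limiting reagent.
theoretical n(A) = (1/3) × 26.65 = 8.883 mol → 3554 g
% yield = 2630 / 3554 × 100 = 74.00 %

74.0 %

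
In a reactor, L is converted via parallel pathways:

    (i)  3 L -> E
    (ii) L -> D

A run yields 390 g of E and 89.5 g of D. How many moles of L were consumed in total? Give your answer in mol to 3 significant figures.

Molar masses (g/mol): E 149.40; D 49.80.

n(E) = 390 / 149.40 = 2.610 mol
n(D) = 89.5 / 49.80 = 1.797 mol
n(L) via (i) = (3/1)×2.610 = 7.830 mol
n(L) via (ii) = (1/1)×1.797 = 1.797 mol
total n(L) = 7.830 + 1.797 = 9.627 mol

9.63 mol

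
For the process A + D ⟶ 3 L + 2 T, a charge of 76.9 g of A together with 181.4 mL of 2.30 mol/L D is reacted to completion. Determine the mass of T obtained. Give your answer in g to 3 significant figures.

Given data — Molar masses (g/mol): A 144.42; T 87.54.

n(A) = 76.90 / 144.42 = 0.5325 mol
n(D) = 2.30 × 181.4/1000 = 0.4172 mol
n/ν for A = 0.5325/1 = 0.5325
n/ν for D = 0.4172/1 = 0.4172
Smallest n/ν is D → limiting reagent.
n(T) = (2/1) × 0.4172 = 0.8344 mol
mass = 0.8344 × 87.54 = 73.04 g

73.0 g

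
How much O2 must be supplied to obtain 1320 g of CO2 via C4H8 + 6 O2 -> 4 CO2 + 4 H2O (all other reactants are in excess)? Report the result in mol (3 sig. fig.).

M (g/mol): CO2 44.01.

45.0 mol

n(CO2) = 1320 / 44.01 = 29.99 mol
n(O2) = (6/4) × 29.99 = 44.99 mol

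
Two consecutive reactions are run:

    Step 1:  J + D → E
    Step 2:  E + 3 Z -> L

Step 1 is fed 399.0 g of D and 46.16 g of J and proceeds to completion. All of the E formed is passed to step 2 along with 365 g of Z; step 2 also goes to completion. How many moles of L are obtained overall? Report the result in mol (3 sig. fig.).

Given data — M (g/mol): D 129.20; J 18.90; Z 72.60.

1.68 mol

Step 1:
n(D) = 399.0 / 129.20 = 3.088 mol
n(J) = 46.16 / 18.90 = 2.442 mol
n/ν for D = 3.088/1 = 3.088
n/ν for J = 2.442/1 = 2.442
Smallest n/ν is J → limiting reagent.
n(E) produced = (1/1) × 2.442 = 2.442 mol
Step 2:
n(E) available = 2.442 mol
n(Z) = 365.0 / 72.60 = 5.028 mol
n/ν for E = 2.442/1 = 2.442
n/ν for Z = 5.028/3 = 1.676
Smallest n/ν is Z → limiting reagent.
n(L) = (1/3) × 5.028 = 1.676 mol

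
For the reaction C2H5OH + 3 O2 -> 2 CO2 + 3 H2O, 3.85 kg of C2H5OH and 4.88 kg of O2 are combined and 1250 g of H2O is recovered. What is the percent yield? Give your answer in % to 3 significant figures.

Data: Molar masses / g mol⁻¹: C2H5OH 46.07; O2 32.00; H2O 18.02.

n(C2H5OH) = 3.850×1000 / 46.07 = 83.57 mol
n(O2) = 4.880×1000 / 32.00 = 152.5 mol
n/ν for C2H5OH = 83.57/1 = 83.57
n/ν for O2 = 152.5/3 = 50.83
Smallest n/ν is O2 → limiting reagent.
theoretical n(H2O) = (3/3) × 152.5 = 152.5 mol → 2748 g
% yield = 1250 / 2748 × 100 = 45.49 %

45.5 %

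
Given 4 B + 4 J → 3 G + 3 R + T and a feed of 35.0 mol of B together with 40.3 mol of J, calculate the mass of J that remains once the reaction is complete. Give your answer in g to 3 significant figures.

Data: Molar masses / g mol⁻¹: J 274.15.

1450 g

n(B) = 35.00 mol
n(J) = 40.30 mol
n/ν for B = 35.00/4 = 8.750
n/ν for J = 40.30/4 = 10.08
Smallest n/ν is B → limiting reagent.
J consumed = (4/4) × 35.00 = 35.00 mol
J remaining = 40.30 − 35.00 = 5.300 mol
mass = 5.300 × 274.15 = 1453 g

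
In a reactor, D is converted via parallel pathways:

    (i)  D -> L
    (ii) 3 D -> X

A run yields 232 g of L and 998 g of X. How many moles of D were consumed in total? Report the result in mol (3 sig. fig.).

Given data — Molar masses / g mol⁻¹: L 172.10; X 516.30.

7.15 mol

n(L) = 232 / 172.10 = 1.348 mol
n(X) = 998 / 516.30 = 1.933 mol
n(D) via (i) = (1/1)×1.348 = 1.348 mol
n(D) via (ii) = (3/1)×1.933 = 5.799 mol
total n(D) = 1.348 + 5.799 = 7.147 mol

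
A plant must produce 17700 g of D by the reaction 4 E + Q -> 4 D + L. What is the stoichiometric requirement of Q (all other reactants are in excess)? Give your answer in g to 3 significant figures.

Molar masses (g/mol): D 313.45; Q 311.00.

4390 g

n(D) = 17700 / 313.45 = 56.47 mol
n(Q) = (1/4) × 56.47 = 14.12 mol
mass = 14.12 × 311.00 = 4391 g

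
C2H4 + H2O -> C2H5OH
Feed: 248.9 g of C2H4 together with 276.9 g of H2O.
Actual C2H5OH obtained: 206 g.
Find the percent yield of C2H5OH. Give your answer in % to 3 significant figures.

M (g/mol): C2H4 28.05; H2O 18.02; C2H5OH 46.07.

50.4 %

n(C2H4) = 248.9 / 28.05 = 8.873 mol
n(H2O) = 276.9 / 18.02 = 15.37 mol
n/ν for C2H4 = 8.873/1 = 8.873
n/ν for H2O = 15.37/1 = 15.37
Smallest n/ν is C2H4 → limiting reagent.
theoretical n(C2H5OH) = (1/1) × 8.873 = 8.873 mol → 408.8 g
% yield = 206 / 408.8 × 100 = 50.39 %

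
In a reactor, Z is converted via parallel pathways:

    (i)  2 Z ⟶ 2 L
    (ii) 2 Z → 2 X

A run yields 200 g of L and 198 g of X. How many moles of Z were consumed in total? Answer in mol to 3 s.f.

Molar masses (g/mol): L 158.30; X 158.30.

n(L) = 200 / 158.30 = 1.263 mol
n(X) = 198 / 158.30 = 1.251 mol
n(Z) via (i) = (2/2)×1.263 = 1.263 mol
n(Z) via (ii) = (2/2)×1.251 = 1.251 mol
total n(Z) = 1.263 + 1.251 = 2.514 mol

2.51 mol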